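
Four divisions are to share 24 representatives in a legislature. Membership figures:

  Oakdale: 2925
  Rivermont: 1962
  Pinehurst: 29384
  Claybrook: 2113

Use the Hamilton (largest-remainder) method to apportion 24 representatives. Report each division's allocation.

Standard divisor: 36384 ÷ 24 = 1516.
Standard quotas: Oakdale 1.9294, Rivermont 1.2942, Pinehurst 19.3826, Claybrook 1.3938.
Lower quotas: Oakdale 1, Rivermont 1, Pinehurst 19, Claybrook 1 (sum 22, leaving 2 seats).
Remainders in descending order: Oakdale 0.9294, Claybrook 0.3938, Pinehurst 0.3826, Rivermont 0.2942.
The surplus seats go to Oakdale, Claybrook.

Oakdale=2, Rivermont=1, Pinehurst=19, Claybrook=2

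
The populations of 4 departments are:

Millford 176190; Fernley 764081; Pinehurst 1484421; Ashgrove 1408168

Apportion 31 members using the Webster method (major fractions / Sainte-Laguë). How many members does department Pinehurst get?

12

Standard divisor 3832860/31 ≈ 123640.645; standard quotas: Millford 1.425, Fernley 6.180, Pinehurst 12.006, Ashgrove 11.389.
Rounding to the nearest integer gives 1, 6, 12, 11 = 30 seats, so the divisor must be adjusted.
With modified divisor 120600: modified quotas Millford 1.461, Fernley 6.336, Pinehurst 12.309, Ashgrove 11.676.
Rounding to the nearest integer: Millford 1, Fernley 6, Pinehurst 12, Ashgrove 12 (total 31).
Pinehurst receives 12.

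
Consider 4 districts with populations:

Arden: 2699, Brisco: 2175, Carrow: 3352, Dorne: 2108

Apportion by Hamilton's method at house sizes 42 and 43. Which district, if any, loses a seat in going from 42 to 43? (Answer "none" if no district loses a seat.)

At 42 seats: Arden 11, Brisco 9, Carrow 14, Dorne 8.
At 43 seats: Arden 11, Brisco 9, Carrow 14, Dorne 9.
No district's allocation decreased.

none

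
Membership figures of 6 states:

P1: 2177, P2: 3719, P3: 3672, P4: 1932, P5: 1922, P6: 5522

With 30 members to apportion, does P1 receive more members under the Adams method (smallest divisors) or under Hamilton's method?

Adams

Adams: P1 4, P2 6, P3 6, P4 3, P5 3, P6 8.
Hamilton: P1 3, P2 6, P3 6, P4 3, P5 3, P6 9.
P1 gets 4 under Adams and 3 under Hamilton.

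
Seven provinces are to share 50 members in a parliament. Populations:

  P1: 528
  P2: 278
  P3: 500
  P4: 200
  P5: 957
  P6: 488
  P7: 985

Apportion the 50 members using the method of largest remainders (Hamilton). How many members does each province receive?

P1: 7; P2: 4; P3: 6; P4: 3; P5: 12; P6: 6; P7: 12

The standard divisor is 3936/50 ≈ 78.72.
Standard quotas: P1 6.707, P2 3.532, P3 6.352, P4 2.541, P5 12.157, P6 6.199, P7 12.513.
Lower quotas: P1 6, P2 3, P3 6, P4 2, P5 12, P6 6, P7 12 (sum 47, leaving 3 seats).
Remainders in descending order: P1 0.707, P4 0.541, P2 0.532, P7 0.513, P3 0.352, P6 0.199, P5 0.157.
Largest remainders: P1, P4, P2 receive the extra seats.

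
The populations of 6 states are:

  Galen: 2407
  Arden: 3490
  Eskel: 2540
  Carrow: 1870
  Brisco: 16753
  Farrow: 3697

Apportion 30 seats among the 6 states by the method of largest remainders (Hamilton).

Galen 2, Arden 3, Eskel 3, Carrow 2, Brisco 16, Farrow 4

The standard divisor is 30757/30 ≈ 1025.233.
Standard quotas: Galen 2.3478, Arden 3.4041, Eskel 2.4775, Carrow 1.8240, Brisco 16.3407, Farrow 3.6060.
Lower quotas: Galen 2, Arden 3, Eskel 2, Carrow 1, Brisco 16, Farrow 3 (sum 27, leaving 3 seats).
Remainders in descending order: Carrow 0.8240, Farrow 0.6060, Eskel 0.4775, Arden 0.4041, Galen 0.3478, Brisco 0.3407.
Largest remainders: Carrow, Farrow, Eskel receive the extra seats.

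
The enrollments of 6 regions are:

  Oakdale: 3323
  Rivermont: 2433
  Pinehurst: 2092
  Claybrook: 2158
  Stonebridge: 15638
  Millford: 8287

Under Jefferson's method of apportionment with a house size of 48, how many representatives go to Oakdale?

Standard divisor 33931/48 ≈ 706.896; standard quotas: Oakdale 4.701, Rivermont 3.442, Pinehurst 2.959, Claybrook 3.053, Stonebridge 22.122, Millford 11.723.
Rounding down gives 4, 3, 2, 3, 22, 11 = 45 seats, so the divisor must be adjusted.
With modified divisor 670: modified quotas Oakdale 4.960, Rivermont 3.631, Pinehurst 3.122, Claybrook 3.221, Stonebridge 23.340, Millford 12.369.
Rounding down: Oakdale 4, Rivermont 3, Pinehurst 3, Claybrook 3, Stonebridge 23, Millford 12 (total 48).
Oakdale receives 4.

4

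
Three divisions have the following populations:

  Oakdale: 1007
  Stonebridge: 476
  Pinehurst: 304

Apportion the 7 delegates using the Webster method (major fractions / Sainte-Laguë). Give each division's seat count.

Standard divisor 1787/7 ≈ 255.286; standard quotas: Oakdale 3.945, Stonebridge 1.865, Pinehurst 1.191.
Rounding to the nearest integer gives Oakdale 4, Stonebridge 2, Pinehurst 1 — total 7, matching the house size, so no adjustment is needed.

Oakdale 4, Stonebridge 2, Pinehurst 1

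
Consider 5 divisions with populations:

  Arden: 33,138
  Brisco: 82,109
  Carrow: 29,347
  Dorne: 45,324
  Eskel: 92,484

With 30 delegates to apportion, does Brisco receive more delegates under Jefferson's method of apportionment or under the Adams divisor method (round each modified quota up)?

Jefferson

Jefferson: Arden 3, Brisco 9, Carrow 3, Dorne 5, Eskel 10.
Adams: Arden 4, Brisco 8, Carrow 3, Dorne 5, Eskel 10.
Brisco gets 9 under Jefferson and 8 under Adams.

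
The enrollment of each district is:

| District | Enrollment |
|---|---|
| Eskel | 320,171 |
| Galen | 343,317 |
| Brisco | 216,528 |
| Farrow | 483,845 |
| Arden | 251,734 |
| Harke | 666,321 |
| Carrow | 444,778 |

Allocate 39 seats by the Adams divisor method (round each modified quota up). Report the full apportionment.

Standard divisor 2726694/39 ≈ 69915.231; standard quotas: Eskel 4.579, Galen 4.910, Brisco 3.097, Farrow 6.920, Arden 3.601, Harke 9.530, Carrow 6.362.
Rounding up gives 5, 5, 4, 7, 4, 10, 7 = 42 seats, so the divisor must be adjusted.
With modified divisor 77100: modified quotas Eskel 4.153, Galen 4.453, Brisco 2.808, Farrow 6.276, Arden 3.265, Harke 8.642, Carrow 5.769.
Rounding up: Eskel 5, Galen 5, Brisco 3, Farrow 7, Arden 4, Harke 9, Carrow 6 (total 39).

Eskel=5, Galen=5, Brisco=3, Farrow=7, Arden=4, Harke=9, Carrow=6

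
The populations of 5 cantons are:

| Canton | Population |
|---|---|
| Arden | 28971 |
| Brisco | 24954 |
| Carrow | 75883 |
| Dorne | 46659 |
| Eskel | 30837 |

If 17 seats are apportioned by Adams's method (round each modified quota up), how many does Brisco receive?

2

Standard divisor 207304/17 ≈ 12194.353; standard quotas: Arden 2.376, Brisco 2.046, Carrow 6.223, Dorne 3.826, Eskel 2.529.
Rounding up gives 3, 3, 7, 4, 3 = 20 seats, so the divisor must be adjusted.
With modified divisor 14800: modified quotas Arden 1.958, Brisco 1.686, Carrow 5.127, Dorne 3.153, Eskel 2.084.
Rounding up: Arden 2, Brisco 2, Carrow 6, Dorne 4, Eskel 3 (total 17).
Brisco receives 2.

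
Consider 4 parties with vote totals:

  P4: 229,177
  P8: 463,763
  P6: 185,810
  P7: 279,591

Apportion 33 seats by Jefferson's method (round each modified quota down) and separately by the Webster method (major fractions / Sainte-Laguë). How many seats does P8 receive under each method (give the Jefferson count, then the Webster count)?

Jefferson: P4 6, P8 14, P6 5, P7 8.
Webster: P4 7, P8 13, P6 5, P7 8.
P8 gets 14 under Jefferson and 13 under Webster.

14 and 13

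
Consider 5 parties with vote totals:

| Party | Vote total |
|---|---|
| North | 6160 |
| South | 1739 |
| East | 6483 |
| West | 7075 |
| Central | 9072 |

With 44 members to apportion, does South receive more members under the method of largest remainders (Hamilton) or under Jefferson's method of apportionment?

Hamilton

Hamilton: North 9, South 3, East 9, West 10, Central 13.
Jefferson: North 9, South 2, East 10, West 10, Central 13.
South gets 3 under Hamilton and 2 under Jefferson.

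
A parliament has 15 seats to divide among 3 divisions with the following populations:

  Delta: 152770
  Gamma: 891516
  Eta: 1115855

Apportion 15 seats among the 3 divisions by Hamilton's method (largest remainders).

Delta 1; Gamma 6; Eta 8

The standard divisor is 2160141/15 ≈ 144009.4.
Standard quotas: Delta 1.0608, Gamma 6.1907, Eta 7.7485.
Lower quotas: Delta 1, Gamma 6, Eta 7 (sum 14, leaving 1 seat).
Remainders in descending order: Eta 0.7485, Gamma 0.1907, Delta 0.0608.
Largest remainder: Eta receives the extra seat.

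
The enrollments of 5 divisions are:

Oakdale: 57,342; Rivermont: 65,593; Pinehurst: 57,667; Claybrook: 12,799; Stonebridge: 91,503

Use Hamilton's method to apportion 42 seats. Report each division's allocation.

Oakdale 8; Rivermont 10; Pinehurst 9; Claybrook 2; Stonebridge 13

Total 284904; standard divisor 284904/42 ≈ 6783.429.
Standard quotas: Oakdale 8.4532, Rivermont 9.6696, Pinehurst 8.5012, Claybrook 1.8868, Stonebridge 13.4892.
Lower quotas: Oakdale 8, Rivermont 9, Pinehurst 8, Claybrook 1, Stonebridge 13 (sum 39, leaving 3 seats).
Remainders in descending order: Claybrook 0.8868, Rivermont 0.6696, Pinehurst 0.5012, Stonebridge 0.4892, Oakdale 0.4532.
Largest remainders: Claybrook, Rivermont, Pinehurst receive the extra seats.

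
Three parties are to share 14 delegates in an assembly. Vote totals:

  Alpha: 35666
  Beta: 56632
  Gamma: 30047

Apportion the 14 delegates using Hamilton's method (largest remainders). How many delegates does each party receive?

Alpha: 4, Beta: 7, Gamma: 3

Standard divisor: 122345 ÷ 14 ≈ 8738.929.
Standard quotas: Alpha 4.0813, Beta 6.4804, Gamma 3.4383.
Lower quotas: Alpha 4, Beta 6, Gamma 3 (sum 13, leaving 1 seat).
Remainders in descending order: Beta 0.4804, Gamma 0.4383, Alpha 0.0813.
Largest remainder: Beta receives the extra seat.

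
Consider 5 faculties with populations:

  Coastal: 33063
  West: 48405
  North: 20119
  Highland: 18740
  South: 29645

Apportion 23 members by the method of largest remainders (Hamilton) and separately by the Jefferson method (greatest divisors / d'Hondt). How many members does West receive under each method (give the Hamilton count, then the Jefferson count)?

7 and 8

Hamilton: Coastal 5, West 7, North 3, Highland 3, South 5.
Jefferson: Coastal 5, West 8, North 3, Highland 3, South 4.
West gets 7 under Hamilton and 8 under Jefferson.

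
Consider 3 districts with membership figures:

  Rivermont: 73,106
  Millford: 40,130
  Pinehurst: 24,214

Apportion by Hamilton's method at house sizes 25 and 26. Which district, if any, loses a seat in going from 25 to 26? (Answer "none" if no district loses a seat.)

At 25 seats: Rivermont 13, Millford 7, Pinehurst 5.
At 26 seats: Rivermont 14, Millford 8, Pinehurst 4.
Pinehurst drops from 5 to 4.

Pinehurst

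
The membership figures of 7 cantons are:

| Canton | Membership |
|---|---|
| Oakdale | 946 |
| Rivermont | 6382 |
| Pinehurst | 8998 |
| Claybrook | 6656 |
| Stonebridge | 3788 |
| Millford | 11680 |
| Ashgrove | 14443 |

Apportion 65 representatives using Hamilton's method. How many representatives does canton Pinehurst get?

Standard divisor: 52893 ÷ 65 ≈ 813.738.
Standard quotas: Oakdale 1.1625, Rivermont 7.8428, Pinehurst 11.0576, Claybrook 8.1795, Stonebridge 4.6551, Millford 14.3535, Ashgrove 17.7489.
Lower quotas: Oakdale 1, Rivermont 7, Pinehurst 11, Claybrook 8, Stonebridge 4, Millford 14, Ashgrove 17 (sum 62, leaving 3 seats).
Remainders in descending order: Rivermont 0.8428, Ashgrove 0.7489, Stonebridge 0.6551, Millford 0.3535, Claybrook 0.1795, Oakdale 0.1625, Pinehurst 0.0576.
The surplus seats go to Rivermont, Ashgrove, Stonebridge.
Pinehurst receives 11.

11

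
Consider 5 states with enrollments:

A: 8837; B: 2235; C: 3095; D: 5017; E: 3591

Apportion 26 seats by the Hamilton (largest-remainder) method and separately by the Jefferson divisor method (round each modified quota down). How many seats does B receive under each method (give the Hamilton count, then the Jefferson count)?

Hamilton: A 10, B 3, C 3, D 6, E 4.
Jefferson: A 11, B 2, C 3, D 6, E 4.
B gets 3 under Hamilton and 2 under Jefferson.

3 and 2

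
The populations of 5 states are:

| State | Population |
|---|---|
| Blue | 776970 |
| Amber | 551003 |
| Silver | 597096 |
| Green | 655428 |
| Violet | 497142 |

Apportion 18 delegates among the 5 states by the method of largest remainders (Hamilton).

Total 3077639; standard divisor 3077639/18 ≈ 170979.944.
Standard quotas: Blue 4.5442, Amber 3.2226, Silver 3.4922, Green 3.8334, Violet 2.9076.
Lower quotas: Blue 4, Amber 3, Silver 3, Green 3, Violet 2 (sum 15, leaving 3 seats).
Remainders in descending order: Violet 0.9076, Green 0.8334, Blue 0.5442, Silver 0.4922, Amber 0.2226.
Largest remainders: Violet, Green, Blue receive the extra seats.

Blue=5, Amber=3, Silver=3, Green=4, Violet=3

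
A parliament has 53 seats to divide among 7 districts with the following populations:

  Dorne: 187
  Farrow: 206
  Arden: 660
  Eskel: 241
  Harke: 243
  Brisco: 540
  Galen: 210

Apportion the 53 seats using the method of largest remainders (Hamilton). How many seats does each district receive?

Total 2287; standard divisor 2287/53 ≈ 43.151.
Standard quotas: Dorne 4.334, Farrow 4.774, Arden 15.295, Eskel 5.585, Harke 5.631, Brisco 12.514, Galen 4.867.
Lower quotas: Dorne 4, Farrow 4, Arden 15, Eskel 5, Harke 5, Brisco 12, Galen 4 (sum 49, leaving 4 seats).
Remainders in descending order: Galen 0.867, Farrow 0.774, Harke 0.631, Eskel 0.585, Brisco 0.514, Dorne 0.334, Arden 0.295.
Largest remainders: Galen, Farrow, Harke, Eskel receive the extra seats.

Dorne: 4, Farrow: 5, Arden: 15, Eskel: 6, Harke: 6, Brisco: 12, Galen: 5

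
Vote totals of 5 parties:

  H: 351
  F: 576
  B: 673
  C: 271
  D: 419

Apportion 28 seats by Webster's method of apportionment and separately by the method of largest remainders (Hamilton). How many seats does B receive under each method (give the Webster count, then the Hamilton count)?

9 and 8

Webster: H 4, F 7, B 9, C 3, D 5.
Hamilton: H 4, F 7, B 8, C 4, D 5.
B gets 9 under Webster and 8 under Hamilton.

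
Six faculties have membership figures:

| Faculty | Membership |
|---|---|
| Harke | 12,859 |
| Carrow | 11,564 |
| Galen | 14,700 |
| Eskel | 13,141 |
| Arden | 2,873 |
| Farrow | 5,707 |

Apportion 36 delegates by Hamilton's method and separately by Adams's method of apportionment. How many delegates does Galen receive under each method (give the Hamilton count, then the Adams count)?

9 and 8

Hamilton: Harke 7, Carrow 7, Galen 9, Eskel 8, Arden 2, Farrow 3.
Adams: Harke 7, Carrow 7, Galen 8, Eskel 8, Arden 2, Farrow 4.
Galen gets 9 under Hamilton and 8 under Adams.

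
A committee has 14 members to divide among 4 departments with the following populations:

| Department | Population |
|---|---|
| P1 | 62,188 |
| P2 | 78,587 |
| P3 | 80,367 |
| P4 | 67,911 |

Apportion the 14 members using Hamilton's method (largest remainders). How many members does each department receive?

The standard divisor is 289053/14 ≈ 20646.643.
Standard quotas: P1 3.0120, P2 3.8063, P3 3.8925, P4 3.2892.
Lower quotas: P1 3, P2 3, P3 3, P4 3 (sum 12, leaving 2 seats).
Remainders in descending order: P3 0.8925, P2 0.8063, P4 0.2892, P1 0.0120.
Largest remainders: P3, P2 receive the extra seats.

P1 3, P2 4, P3 4, P4 3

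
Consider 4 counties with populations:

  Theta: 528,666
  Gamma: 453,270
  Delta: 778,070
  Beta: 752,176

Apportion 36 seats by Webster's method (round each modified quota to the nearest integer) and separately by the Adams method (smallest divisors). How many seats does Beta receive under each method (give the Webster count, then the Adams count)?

11 and 10

Webster: Theta 8, Gamma 6, Delta 11, Beta 11.
Adams: Theta 8, Gamma 7, Delta 11, Beta 10.
Beta gets 11 under Webster and 10 under Adams.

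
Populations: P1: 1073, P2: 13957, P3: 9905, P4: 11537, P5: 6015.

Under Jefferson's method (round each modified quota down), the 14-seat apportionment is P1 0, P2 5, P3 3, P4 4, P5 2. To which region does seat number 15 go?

Priority for the next seat is population ÷ (current seats + 1).
Priorities: P1 1073.000, P2 2326.167, P3 2476.250, P4 2307.400, P5 2005.000.
Highest priority: P3.

P3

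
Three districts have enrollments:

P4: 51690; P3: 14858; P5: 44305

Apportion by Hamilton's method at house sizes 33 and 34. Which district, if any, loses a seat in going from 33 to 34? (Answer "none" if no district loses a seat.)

At 33 seats: P4 15, P3 5, P5 13.
At 34 seats: P4 16, P3 4, P5 14.
P3 drops from 5 to 4.

P3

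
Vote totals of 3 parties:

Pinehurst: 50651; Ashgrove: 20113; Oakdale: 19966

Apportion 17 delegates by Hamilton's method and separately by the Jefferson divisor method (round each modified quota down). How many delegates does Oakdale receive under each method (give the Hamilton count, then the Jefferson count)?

Hamilton: Pinehurst 9, Ashgrove 4, Oakdale 4.
Jefferson: Pinehurst 10, Ashgrove 4, Oakdale 3.
Oakdale gets 4 under Hamilton and 3 under Jefferson.

4 and 3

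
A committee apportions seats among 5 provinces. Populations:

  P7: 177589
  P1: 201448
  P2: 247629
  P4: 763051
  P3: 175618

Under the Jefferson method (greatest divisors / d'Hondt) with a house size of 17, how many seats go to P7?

2

Standard divisor 1565335/17 ≈ 92078.529; standard quotas: P7 1.929, P1 2.188, P2 2.689, P4 8.287, P3 1.907.
Rounding down gives 1, 2, 2, 8, 1 = 14 seats, so the divisor must be adjusted.
With modified divisor 83700: modified quotas P7 2.122, P1 2.407, P2 2.959, P4 9.116, P3 2.098.
Rounding down: P7 2, P1 2, P2 2, P4 9, P3 2 (total 17).
P7 receives 2.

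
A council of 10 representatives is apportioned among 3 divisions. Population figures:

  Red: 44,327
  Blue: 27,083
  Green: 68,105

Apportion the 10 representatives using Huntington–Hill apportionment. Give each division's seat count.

Red 3; Blue 2; Green 5

With divisor 14012: modified quotas Red 3.164, Blue 1.933, Green 4.860.
Geometric-mean thresholds: Red √(3·4)=3.464, Blue √(1·2)=1.414, Green √(4·5)=4.472.
Each quota rounded against its threshold gives Red 3, Blue 2, Green 5 (total 10).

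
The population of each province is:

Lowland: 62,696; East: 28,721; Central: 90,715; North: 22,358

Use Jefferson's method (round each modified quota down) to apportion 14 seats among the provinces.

Standard divisor 204490/14 ≈ 14606.429; standard quotas: Lowland 4.292, East 1.966, Central 6.211, North 1.531.
Rounding down gives 4, 1, 6, 1 = 12 seats, so the divisor must be adjusted.
With modified divisor 12700: modified quotas Lowland 4.937, East 2.261, Central 7.143, North 1.760.
Rounding down: Lowland 4, East 2, Central 7, North 1 (total 14).

Lowland: 4, East: 2, Central: 7, North: 1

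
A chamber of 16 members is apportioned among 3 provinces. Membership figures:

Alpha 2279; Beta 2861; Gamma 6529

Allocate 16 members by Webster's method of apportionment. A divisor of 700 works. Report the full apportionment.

With modified divisor 700: modified quotas Alpha 3.256, Beta 4.087, Gamma 9.327.
Rounding to the nearest integer: Alpha 3, Beta 4, Gamma 9 (total 16).

Alpha: 3; Beta: 4; Gamma: 9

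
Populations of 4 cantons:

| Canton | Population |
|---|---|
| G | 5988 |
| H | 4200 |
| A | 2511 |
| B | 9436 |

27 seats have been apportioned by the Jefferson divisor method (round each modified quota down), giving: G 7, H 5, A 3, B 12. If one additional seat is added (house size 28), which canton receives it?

G

Priority for the next seat is population ÷ (current seats + 1).
Priorities: G 748.500, H 700.000, A 627.750, B 725.846.
Highest priority: G.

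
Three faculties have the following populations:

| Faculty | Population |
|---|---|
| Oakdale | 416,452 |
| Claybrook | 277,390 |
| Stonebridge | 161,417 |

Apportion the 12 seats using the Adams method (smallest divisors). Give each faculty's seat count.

Oakdale=6, Claybrook=4, Stonebridge=2

Standard divisor 855259/12 ≈ 71271.583; standard quotas: Oakdale 5.843, Claybrook 3.892, Stonebridge 2.265.
Rounding up gives 6, 4, 3 = 13 seats, so the divisor must be adjusted.
With modified divisor 82000: modified quotas Oakdale 5.079, Claybrook 3.383, Stonebridge 1.968.
Rounding up: Oakdale 6, Claybrook 4, Stonebridge 2 (total 12).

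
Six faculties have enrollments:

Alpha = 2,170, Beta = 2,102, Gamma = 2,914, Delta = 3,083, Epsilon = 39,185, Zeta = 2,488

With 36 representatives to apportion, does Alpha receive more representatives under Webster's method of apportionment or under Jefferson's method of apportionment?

Webster: Alpha 2, Beta 1, Gamma 2, Delta 2, Epsilon 27, Zeta 2.
Jefferson: Alpha 1, Beta 1, Gamma 2, Delta 2, Epsilon 29, Zeta 1.
Alpha gets 2 under Webster and 1 under Jefferson.

Webster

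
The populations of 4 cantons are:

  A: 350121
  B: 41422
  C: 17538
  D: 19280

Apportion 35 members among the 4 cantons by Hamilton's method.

The standard divisor is 428361/35 ≈ 12238.886.
Standard quotas: A 28.6073, B 3.3845, C 1.4330, D 1.5753.
Lower quotas: A 28, B 3, C 1, D 1 (sum 33, leaving 2 seats).
Remainders in descending order: A 0.6073, D 0.5753, C 0.4330, B 0.3845.
Largest remainders: A, D receive the extra seats.

A 29, B 3, C 1, D 2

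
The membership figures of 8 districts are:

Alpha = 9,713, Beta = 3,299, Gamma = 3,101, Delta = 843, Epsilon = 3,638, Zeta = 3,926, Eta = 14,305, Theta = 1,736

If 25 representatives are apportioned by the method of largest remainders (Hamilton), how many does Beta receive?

The standard divisor is 40561/25 ≈ 1622.44.
Standard quotas: Alpha 5.9867, Beta 2.0334, Gamma 1.9113, Delta 0.5196, Epsilon 2.2423, Zeta 2.4198, Eta 8.8170, Theta 1.0700.
Lower quotas: Alpha 5, Beta 2, Gamma 1, Delta 0, Epsilon 2, Zeta 2, Eta 8, Theta 1 (sum 21, leaving 4 seats).
Remainders in descending order: Alpha 0.9867, Gamma 0.9113, Eta 0.8170, Delta 0.5196, Zeta 0.4198, Epsilon 0.2423, Theta 0.0700, Beta 0.0334.
The surplus seats go to Alpha, Gamma, Eta, Delta.
Beta receives 2.

2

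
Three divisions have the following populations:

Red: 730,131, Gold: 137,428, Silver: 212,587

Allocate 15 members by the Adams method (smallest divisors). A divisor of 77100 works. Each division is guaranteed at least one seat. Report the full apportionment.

Red 10; Gold 2; Silver 3

With modified divisor 77100: modified quotas Red 9.470, Gold 1.782, Silver 2.757.
Rounding up: Red 10, Gold 2, Silver 3 (total 15).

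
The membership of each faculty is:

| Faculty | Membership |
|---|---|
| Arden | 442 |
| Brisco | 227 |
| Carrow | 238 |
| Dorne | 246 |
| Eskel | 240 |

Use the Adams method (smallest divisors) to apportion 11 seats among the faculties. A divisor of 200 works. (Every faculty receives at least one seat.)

Arden 3, Brisco 2, Carrow 2, Dorne 2, Eskel 2

With modified divisor 200: modified quotas Arden 2.210, Brisco 1.135, Carrow 1.190, Dorne 1.230, Eskel 1.200.
Rounding up: Arden 3, Brisco 2, Carrow 2, Dorne 2, Eskel 2 (total 11).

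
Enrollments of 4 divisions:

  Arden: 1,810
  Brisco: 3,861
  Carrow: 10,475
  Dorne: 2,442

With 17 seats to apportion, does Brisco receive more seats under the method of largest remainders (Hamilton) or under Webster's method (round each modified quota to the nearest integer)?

Webster

Hamilton: Arden 2, Brisco 3, Carrow 10, Dorne 2.
Webster: Arden 2, Brisco 4, Carrow 9, Dorne 2.
Brisco gets 3 under Hamilton and 4 under Webster.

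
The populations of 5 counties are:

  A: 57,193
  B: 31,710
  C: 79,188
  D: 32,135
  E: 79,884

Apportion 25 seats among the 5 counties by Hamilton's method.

The standard divisor is 280110/25 ≈ 11204.4.
Standard quotas: A 5.1045, B 2.8301, C 7.0676, D 2.8681, E 7.1297.
Lower quotas: A 5, B 2, C 7, D 2, E 7 (sum 23, leaving 2 seats).
Remainders in descending order: D 0.8681, B 0.8301, E 0.1297, A 0.1045, C 0.0676.
The surplus seats go to D, B.

A: 5, B: 3, C: 7, D: 3, E: 7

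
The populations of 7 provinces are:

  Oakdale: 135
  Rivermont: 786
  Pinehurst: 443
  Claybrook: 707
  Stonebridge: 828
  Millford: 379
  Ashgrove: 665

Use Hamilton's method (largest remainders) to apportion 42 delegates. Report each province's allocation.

Oakdale 1, Rivermont 8, Pinehurst 5, Claybrook 8, Stonebridge 9, Millford 4, Ashgrove 7

Total 3943; standard divisor 3943/42 ≈ 93.881.
Standard quotas: Oakdale 1.438, Rivermont 8.372, Pinehurst 4.719, Claybrook 7.531, Stonebridge 8.820, Millford 4.037, Ashgrove 7.083.
Lower quotas: Oakdale 1, Rivermont 8, Pinehurst 4, Claybrook 7, Stonebridge 8, Millford 4, Ashgrove 7 (sum 39, leaving 3 seats).
Remainders in descending order: Stonebridge 0.820, Pinehurst 0.719, Claybrook 0.531, Oakdale 0.438, Rivermont 0.372, Ashgrove 0.083, Millford 0.037.
Largest remainders: Stonebridge, Pinehurst, Claybrook receive the extra seats.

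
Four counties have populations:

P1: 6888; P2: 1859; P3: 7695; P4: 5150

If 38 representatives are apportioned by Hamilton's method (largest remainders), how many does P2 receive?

3

Standard divisor: 21592 ÷ 38 ≈ 568.211.
Standard quotas: P1 12.1223, P2 3.2717, P3 13.5425, P4 9.0635.
Lower quotas: P1 12, P2 3, P3 13, P4 9 (sum 37, leaving 1 seat).
Remainders in descending order: P3 0.5425, P2 0.2717, P1 0.1223, P4 0.0635.
The surplus seat goes to P3.
P2 receives 3.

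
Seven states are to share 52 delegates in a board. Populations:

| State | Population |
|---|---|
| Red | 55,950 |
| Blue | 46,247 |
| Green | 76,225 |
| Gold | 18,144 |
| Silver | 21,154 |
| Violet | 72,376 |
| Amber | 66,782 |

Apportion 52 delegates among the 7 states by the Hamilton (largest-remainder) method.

Red 8, Blue 7, Green 11, Gold 3, Silver 3, Violet 10, Amber 10

Standard divisor: 356878 ÷ 52 ≈ 6863.038.
Standard quotas: Red 8.1524, Blue 6.7386, Green 11.1066, Gold 2.6437, Silver 3.0823, Violet 10.5458, Amber 9.7307.
Lower quotas: Red 8, Blue 6, Green 11, Gold 2, Silver 3, Violet 10, Amber 9 (sum 49, leaving 3 seats).
Remainders in descending order: Blue 0.7386, Amber 0.7307, Gold 0.6437, Violet 0.5458, Red 0.1524, Green 0.1066, Silver 0.0823.
Largest remainders: Blue, Amber, Gold receive the extra seats.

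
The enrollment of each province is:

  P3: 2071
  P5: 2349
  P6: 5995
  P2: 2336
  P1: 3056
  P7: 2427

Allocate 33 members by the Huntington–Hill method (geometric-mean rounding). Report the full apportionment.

With divisor 550: modified quotas P3 3.765, P5 4.271, P6 10.900, P2 4.247, P1 5.556, P7 4.413.
Geometric-mean thresholds: P3 √(3·4)=3.464, P5 √(4·5)=4.472, P6 √(10·11)=10.488, P2 √(4·5)=4.472, P1 √(5·6)=5.477, P7 √(4·5)=4.472.
Each quota rounded against its threshold gives P3 4, P5 4, P6 11, P2 4, P1 6, P7 4 (total 33).

P3=4, P5=4, P6=11, P2=4, P1=6, P7=4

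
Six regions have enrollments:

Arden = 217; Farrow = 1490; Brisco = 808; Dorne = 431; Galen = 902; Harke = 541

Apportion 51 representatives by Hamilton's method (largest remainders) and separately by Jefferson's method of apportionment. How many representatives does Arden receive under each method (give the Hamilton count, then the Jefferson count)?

Hamilton: Arden 3, Farrow 17, Brisco 9, Dorne 5, Galen 11, Harke 6.
Jefferson: Arden 2, Farrow 18, Brisco 9, Dorne 5, Galen 11, Harke 6.
Arden gets 3 under Hamilton and 2 under Jefferson.

3 and 2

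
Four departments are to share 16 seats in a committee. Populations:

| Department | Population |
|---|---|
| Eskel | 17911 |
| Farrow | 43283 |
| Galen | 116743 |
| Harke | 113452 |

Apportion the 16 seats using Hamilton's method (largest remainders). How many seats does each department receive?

The standard divisor is 291389/16 ≈ 18211.812.
Standard quotas: Eskel 0.9835, Farrow 2.3766, Galen 6.4103, Harke 6.2296.
Lower quotas: Eskel 0, Farrow 2, Galen 6, Harke 6 (sum 14, leaving 2 seats).
Remainders in descending order: Eskel 0.9835, Galen 0.4103, Farrow 0.3766, Harke 0.2296.
The surplus seats go to Eskel, Galen.

Eskel 1, Farrow 2, Galen 7, Harke 6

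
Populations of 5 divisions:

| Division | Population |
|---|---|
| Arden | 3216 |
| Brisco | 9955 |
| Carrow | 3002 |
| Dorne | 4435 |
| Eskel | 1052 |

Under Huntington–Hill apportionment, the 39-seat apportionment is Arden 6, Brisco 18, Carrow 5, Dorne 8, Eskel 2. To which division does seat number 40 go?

Carrow

Priority for the next seat is population ÷ (√(s·(s+1))).
Priorities: Arden 496.240, Brisco 538.305, Carrow 548.088, Dorne 522.670, Eskel 429.477.
Highest priority: Carrow.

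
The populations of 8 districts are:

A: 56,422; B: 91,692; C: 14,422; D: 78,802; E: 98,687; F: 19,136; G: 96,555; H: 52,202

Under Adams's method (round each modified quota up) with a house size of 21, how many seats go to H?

2

Standard divisor 507918/21 ≈ 24186.571; standard quotas: A 2.333, B 3.791, C 0.596, D 3.258, E 4.080, F 0.791, G 3.992, H 2.158.
Rounding up gives 3, 4, 1, 4, 5, 1, 4, 3 = 25 seats, so the divisor must be adjusted.
With modified divisor 29400: modified quotas A 1.919, B 3.119, C 0.491, D 2.680, E 3.357, F 0.651, G 3.284, H 1.776.
Rounding up: A 2, B 4, C 1, D 3, E 4, F 1, G 4, H 2 (total 21).
H receives 2.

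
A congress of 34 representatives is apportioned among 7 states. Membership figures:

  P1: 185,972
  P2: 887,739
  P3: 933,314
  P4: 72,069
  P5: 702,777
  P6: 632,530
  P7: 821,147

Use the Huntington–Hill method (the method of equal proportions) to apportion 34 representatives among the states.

P1=2, P2=7, P3=7, P4=1, P5=6, P6=5, P7=6

With divisor 127507: modified quotas P1 1.459, P2 6.962, P3 7.320, P4 0.565, P5 5.512, P6 4.961, P7 6.440.
Geometric-mean thresholds: P1 √(1·2)=1.414, P2 √(6·7)=6.481, P3 √(7·8)=7.483, P4 (min 1), P5 √(5·6)=5.477, P6 √(4·5)=4.472, P7 √(6·7)=6.481.
Each quota rounded against its threshold gives P1 2, P2 7, P3 7, P4 1, P5 6, P6 5, P7 6 (total 34).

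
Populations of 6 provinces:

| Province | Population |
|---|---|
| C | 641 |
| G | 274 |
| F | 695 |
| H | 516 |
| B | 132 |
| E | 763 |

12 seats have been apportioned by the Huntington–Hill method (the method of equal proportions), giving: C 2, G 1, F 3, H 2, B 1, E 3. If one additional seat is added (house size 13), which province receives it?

Priority for the next seat is population ÷ (√(s·(s+1))).
Priorities: C 261.687, G 193.747, F 200.629, H 210.656, B 93.338, E 220.259.
Highest priority: C.

C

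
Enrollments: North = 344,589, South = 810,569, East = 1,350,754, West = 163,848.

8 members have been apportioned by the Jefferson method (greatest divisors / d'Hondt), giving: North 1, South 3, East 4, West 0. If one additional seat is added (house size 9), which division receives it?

East

Priority for the next seat is population ÷ (current seats + 1).
Priorities: North 172294.500, South 202642.250, East 270150.800, West 163848.000.
Highest priority: East.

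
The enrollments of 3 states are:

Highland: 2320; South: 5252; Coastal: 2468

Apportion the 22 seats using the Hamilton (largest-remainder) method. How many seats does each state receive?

Total 10040; standard divisor 10040/22 ≈ 456.364.
Standard quotas: Highland 5.0837, South 11.5084, Coastal 5.4080.
Lower quotas: Highland 5, South 11, Coastal 5 (sum 21, leaving 1 seat).
Remainders in descending order: South 0.5084, Coastal 0.4080, Highland 0.0837.
The surplus seat goes to South.

Highland=5; South=12; Coastal=5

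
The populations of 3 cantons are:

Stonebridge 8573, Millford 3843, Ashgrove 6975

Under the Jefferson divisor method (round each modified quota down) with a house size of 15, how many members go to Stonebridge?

Standard divisor 19391/15 ≈ 1292.733; standard quotas: Stonebridge 6.632, Millford 2.973, Ashgrove 5.396.
Rounding down gives 6, 2, 5 = 13 seats, so the divisor must be adjusted.
With modified divisor 1200: modified quotas Stonebridge 7.144, Millford 3.203, Ashgrove 5.812.
Rounding down: Stonebridge 7, Millford 3, Ashgrove 5 (total 15).
Stonebridge receives 7.

7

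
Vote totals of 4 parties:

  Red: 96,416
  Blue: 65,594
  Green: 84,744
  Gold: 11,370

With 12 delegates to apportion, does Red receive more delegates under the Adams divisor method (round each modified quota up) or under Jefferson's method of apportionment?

Adams: Red 4, Blue 3, Green 4, Gold 1.
Jefferson: Red 5, Blue 3, Green 4, Gold 0.
Red gets 4 under Adams and 5 under Jefferson.

Jefferson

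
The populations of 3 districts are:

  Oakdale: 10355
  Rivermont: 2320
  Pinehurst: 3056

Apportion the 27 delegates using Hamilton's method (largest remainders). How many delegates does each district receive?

Oakdale 18; Rivermont 4; Pinehurst 5

Standard divisor: 15731 ÷ 27 ≈ 582.63.
Standard quotas: Oakdale 17.7729, Rivermont 3.9819, Pinehurst 5.2452.
Lower quotas: Oakdale 17, Rivermont 3, Pinehurst 5 (sum 25, leaving 2 seats).
Remainders in descending order: Rivermont 0.9819, Oakdale 0.7729, Pinehurst 0.2452.
The surplus seats go to Rivermont, Oakdale.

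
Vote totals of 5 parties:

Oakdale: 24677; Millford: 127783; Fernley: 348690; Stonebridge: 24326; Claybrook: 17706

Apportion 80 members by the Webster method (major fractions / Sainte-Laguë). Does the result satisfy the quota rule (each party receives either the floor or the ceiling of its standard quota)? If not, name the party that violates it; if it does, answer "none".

Standard quotas: Oakdale 3.634, Millford 18.820, Fernley 51.355, Stonebridge 3.583, Claybrook 2.608.
Webster allocation: Oakdale 4, Millford 19, Fernley 50, Stonebridge 4, Claybrook 3.
Fernley has quota 51.355 (lower 51, upper 52) but receives 50 — outside the quota interval.

Fernley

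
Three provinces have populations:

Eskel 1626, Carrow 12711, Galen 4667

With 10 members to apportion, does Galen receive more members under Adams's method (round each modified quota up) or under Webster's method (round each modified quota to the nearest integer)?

Adams

Adams: Eskel 1, Carrow 6, Galen 3.
Webster: Eskel 1, Carrow 7, Galen 2.
Galen gets 3 under Adams and 2 under Webster.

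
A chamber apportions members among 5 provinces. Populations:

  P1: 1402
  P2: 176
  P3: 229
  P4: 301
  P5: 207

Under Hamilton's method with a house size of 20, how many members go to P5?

Standard divisor: 2315 ÷ 20 ≈ 115.75.
Standard quotas: P1 12.112, P2 1.521, P3 1.978, P4 2.600, P5 1.788.
Lower quotas: P1 12, P2 1, P3 1, P4 2, P5 1 (sum 17, leaving 3 seats).
Remainders in descending order: P3 0.978, P5 0.788, P4 0.600, P2 0.521, P1 0.112.
The surplus seats go to P3, P5, P4.
P5 receives 2.

2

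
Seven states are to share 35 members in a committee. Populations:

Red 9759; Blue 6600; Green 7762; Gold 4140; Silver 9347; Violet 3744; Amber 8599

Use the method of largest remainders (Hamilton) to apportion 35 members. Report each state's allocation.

Red 7; Blue 5; Green 5; Gold 3; Silver 6; Violet 3; Amber 6

The standard divisor is 49951/35 ≈ 1427.171.
Standard quotas: Red 6.8380, Blue 4.6245, Green 5.4387, Gold 2.9008, Silver 6.5493, Violet 2.6234, Amber 6.0252.
Lower quotas: Red 6, Blue 4, Green 5, Gold 2, Silver 6, Violet 2, Amber 6 (sum 31, leaving 4 seats).
Remainders in descending order: Gold 0.9008, Red 0.8380, Blue 0.6245, Violet 0.6234, Silver 0.5493, Green 0.4387, Amber 0.0252.
The surplus seats go to Gold, Red, Blue, Violet.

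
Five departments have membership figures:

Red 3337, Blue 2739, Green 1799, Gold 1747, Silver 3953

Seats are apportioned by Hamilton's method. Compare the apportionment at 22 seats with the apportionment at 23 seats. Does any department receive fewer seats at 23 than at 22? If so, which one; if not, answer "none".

At 22 seats: Red 5, Blue 5, Green 3, Gold 3, Silver 6.
At 23 seats: Red 6, Blue 4, Green 3, Gold 3, Silver 7.
Blue drops from 5 to 4.

Blue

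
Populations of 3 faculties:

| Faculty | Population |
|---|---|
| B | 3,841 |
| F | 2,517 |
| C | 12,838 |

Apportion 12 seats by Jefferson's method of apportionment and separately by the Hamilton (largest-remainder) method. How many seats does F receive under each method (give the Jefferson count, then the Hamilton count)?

Jefferson: B 2, F 1, C 9.
Hamilton: B 2, F 2, C 8.
F gets 1 under Jefferson and 2 under Hamilton.

1 and 2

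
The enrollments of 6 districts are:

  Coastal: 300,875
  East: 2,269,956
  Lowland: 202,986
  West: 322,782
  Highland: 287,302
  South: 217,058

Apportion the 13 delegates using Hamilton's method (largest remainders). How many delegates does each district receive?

Coastal 1; East 8; Lowland 1; West 1; Highland 1; South 1

The standard divisor is 3600959/13 ≈ 276996.846.
Standard quotas: Coastal 1.0862, East 8.1949, Lowland 0.7328, West 1.1653, Highland 1.0372, South 0.7836.
Lower quotas: Coastal 1, East 8, Lowland 0, West 1, Highland 1, South 0 (sum 11, leaving 2 seats).
Remainders in descending order: South 0.7836, Lowland 0.7328, East 0.1949, West 0.1653, Coastal 0.0862, Highland 0.0372.
The surplus seats go to South, Lowland.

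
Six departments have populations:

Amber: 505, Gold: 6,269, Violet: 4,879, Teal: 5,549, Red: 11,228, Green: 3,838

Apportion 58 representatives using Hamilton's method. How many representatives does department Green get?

7

Standard divisor: 32268 ÷ 58 ≈ 556.345.
Standard quotas: Amber 0.9077, Gold 11.2682, Violet 8.7697, Teal 9.9740, Red 20.1817, Green 6.8986.
Lower quotas: Amber 0, Gold 11, Violet 8, Teal 9, Red 20, Green 6 (sum 54, leaving 4 seats).
Remainders in descending order: Teal 0.9740, Amber 0.9077, Green 0.8986, Violet 0.7697, Gold 0.2682, Red 0.1817.
Largest remainders: Teal, Amber, Green, Violet receive the extra seats.
Green receives 7.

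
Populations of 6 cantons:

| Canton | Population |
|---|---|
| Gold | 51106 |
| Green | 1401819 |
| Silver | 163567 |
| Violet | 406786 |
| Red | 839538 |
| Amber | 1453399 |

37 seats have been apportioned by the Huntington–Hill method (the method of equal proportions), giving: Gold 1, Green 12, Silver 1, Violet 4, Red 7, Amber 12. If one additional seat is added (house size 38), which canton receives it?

Priority for the next seat is population ÷ (√(s·(s+1))).
Priorities: Gold 36137.399, Green 112235.344, Silver 115659.335, Violet 90960.115, Red 112187.984, Amber 116365.049.
Highest priority: Amber.

Amber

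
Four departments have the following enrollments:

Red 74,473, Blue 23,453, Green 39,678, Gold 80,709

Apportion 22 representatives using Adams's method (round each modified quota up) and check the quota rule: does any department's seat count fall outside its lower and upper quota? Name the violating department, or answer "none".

none

Standard quotas: Red 7.505, Blue 2.363, Green 3.998, Gold 8.133.
Adams allocation: Red 7, Blue 3, Green 4, Gold 8.
Every allocation lies between the lower and upper quota.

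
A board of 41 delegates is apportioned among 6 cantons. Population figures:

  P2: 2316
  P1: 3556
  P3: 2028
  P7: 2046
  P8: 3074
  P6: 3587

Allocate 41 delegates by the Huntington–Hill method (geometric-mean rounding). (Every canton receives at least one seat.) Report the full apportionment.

P2 6; P1 9; P3 5; P7 5; P8 7; P6 9

With divisor 415: modified quotas P2 5.581, P1 8.569, P3 4.887, P7 4.930, P8 7.407, P6 8.643.
Geometric-mean thresholds: P2 √(5·6)=5.477, P1 √(8·9)=8.485, P3 √(4·5)=4.472, P7 √(4·5)=4.472, P8 √(7·8)=7.483, P6 √(8·9)=8.485.
Each quota rounded against its threshold gives P2 6, P1 9, P3 5, P7 5, P8 7, P6 9 (total 41).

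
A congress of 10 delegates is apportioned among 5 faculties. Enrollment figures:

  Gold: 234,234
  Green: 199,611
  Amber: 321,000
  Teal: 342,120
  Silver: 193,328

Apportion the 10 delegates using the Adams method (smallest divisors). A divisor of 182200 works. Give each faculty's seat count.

With modified divisor 182200: modified quotas Gold 1.286, Green 1.096, Amber 1.762, Teal 1.878, Silver 1.061.
Rounding up: Gold 2, Green 2, Amber 2, Teal 2, Silver 2 (total 10).

Gold=2; Green=2; Amber=2; Teal=2; Silver=2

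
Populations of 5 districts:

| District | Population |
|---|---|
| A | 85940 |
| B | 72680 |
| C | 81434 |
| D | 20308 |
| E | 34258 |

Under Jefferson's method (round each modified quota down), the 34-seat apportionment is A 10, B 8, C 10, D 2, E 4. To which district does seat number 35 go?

B

Priority for the next seat is population ÷ (current seats + 1).
Priorities: A 7812.727, B 8075.556, C 7403.091, D 6769.333, E 6851.600.
Highest priority: B.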